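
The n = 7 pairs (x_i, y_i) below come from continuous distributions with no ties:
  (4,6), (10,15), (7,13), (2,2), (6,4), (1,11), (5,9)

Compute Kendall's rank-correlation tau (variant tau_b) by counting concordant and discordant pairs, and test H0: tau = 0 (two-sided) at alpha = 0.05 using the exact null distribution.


Step 1: Enumerate the 21 unordered pairs (i,j) with i<j and classify each by sign(x_j-x_i) * sign(y_j-y_i).
  (1,2):dx=+6,dy=+9->C; (1,3):dx=+3,dy=+7->C; (1,4):dx=-2,dy=-4->C; (1,5):dx=+2,dy=-2->D
  (1,6):dx=-3,dy=+5->D; (1,7):dx=+1,dy=+3->C; (2,3):dx=-3,dy=-2->C; (2,4):dx=-8,dy=-13->C
  (2,5):dx=-4,dy=-11->C; (2,6):dx=-9,dy=-4->C; (2,7):dx=-5,dy=-6->C; (3,4):dx=-5,dy=-11->C
  (3,5):dx=-1,dy=-9->C; (3,6):dx=-6,dy=-2->C; (3,7):dx=-2,dy=-4->C; (4,5):dx=+4,dy=+2->C
  (4,6):dx=-1,dy=+9->D; (4,7):dx=+3,dy=+7->C; (5,6):dx=-5,dy=+7->D; (5,7):dx=-1,dy=+5->D
  (6,7):dx=+4,dy=-2->D
Step 2: C = 15, D = 6, total pairs = 21.
Step 3: tau = (C - D)/(n(n-1)/2) = (15 - 6)/21 = 0.428571.
Step 4: Exact two-sided p-value (enumerate n! = 5040 permutations of y under H0): p = 0.238889.
Step 5: alpha = 0.05. fail to reject H0.

tau_b = 0.4286 (C=15, D=6), p = 0.238889, fail to reject H0.


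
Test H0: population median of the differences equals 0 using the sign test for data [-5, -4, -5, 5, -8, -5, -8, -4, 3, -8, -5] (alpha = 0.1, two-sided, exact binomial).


Step 1: Discard zero differences. Original n = 11; n_eff = number of nonzero differences = 11.
Nonzero differences (with sign): -5, -4, -5, +5, -8, -5, -8, -4, +3, -8, -5
Step 2: Count signs: positive = 2, negative = 9.
Step 3: Under H0: P(positive) = 0.5, so the number of positives S ~ Bin(11, 0.5).
Step 4: Two-sided exact p-value = sum of Bin(11,0.5) probabilities at or below the observed probability = 0.065430.
Step 5: alpha = 0.1. reject H0.

n_eff = 11, pos = 2, neg = 9, p = 0.065430, reject H0.


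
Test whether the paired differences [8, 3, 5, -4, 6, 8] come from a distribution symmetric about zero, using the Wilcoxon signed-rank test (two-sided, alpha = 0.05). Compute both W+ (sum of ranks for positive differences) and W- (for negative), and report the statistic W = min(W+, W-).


Step 1: Drop any zero differences (none here) and take |d_i|.
|d| = [8, 3, 5, 4, 6, 8]
Step 2: Midrank |d_i| (ties get averaged ranks).
ranks: |8|->5.5, |3|->1, |5|->3, |4|->2, |6|->4, |8|->5.5
Step 3: Attach original signs; sum ranks with positive sign and with negative sign.
W+ = 5.5 + 1 + 3 + 4 + 5.5 = 19
W- = 2 = 2
(Check: W+ + W- = 21 should equal n(n+1)/2 = 21.)
Step 4: Test statistic W = min(W+, W-) = 2.
Step 5: Ties in |d|, so use the tie-corrected normal approximation.
        E[W] = n(n+1)/4 = 6*7/4 = 10.5.
        Tie groups: |d|=8 (t=2); sum(t^3 - t) = 6.
        Var[W] = n(n+1)(2n+1)/24 - sum(t^3-t)/48 = 546/24 - 6/48 = 22.625.
        z = (W - E[W]) / sqrt(Var[W]) = (2 - 10.5) / 4.7566 = -1.7870.
        Two-sided p = 2*Phi(z) = 0.073937.
Step 6: alpha = 0.05. fail to reject H0.

W+ = 19, W- = 2, W = min = 2, p = 0.073937, fail to reject H0.


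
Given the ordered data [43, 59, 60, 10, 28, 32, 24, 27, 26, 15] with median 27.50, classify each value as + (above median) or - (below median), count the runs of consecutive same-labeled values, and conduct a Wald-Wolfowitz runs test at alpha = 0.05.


Step 1: Compute median = 27.50; label A = above, B = below.
Labels in order: AAABAABBBB  (n_A = 5, n_B = 5)
Step 2: Count runs R = 4.
Step 3: Under H0 (random ordering), E[R] = 2*n_A*n_B/(n_A+n_B) + 1 = 2*5*5/10 + 1 = 6.0000.
        Var[R] = 2*n_A*n_B*(2*n_A*n_B - n_A - n_B) / ((n_A+n_B)^2 * (n_A+n_B-1)) = 2000/900 = 2.2222.
        SD[R] = 1.4907.
Step 4: Continuity-corrected z = (R + 0.5 - E[R]) / SD[R] = (4 + 0.5 - 6.0000) / 1.4907 = -1.0062.
Step 5: Two-sided p-value via normal approximation = 2*(1 - Phi(|z|)) = 0.314305.
Step 6: alpha = 0.05. fail to reject H0.

R = 4, z = -1.0062, p = 0.314305, fail to reject H0.


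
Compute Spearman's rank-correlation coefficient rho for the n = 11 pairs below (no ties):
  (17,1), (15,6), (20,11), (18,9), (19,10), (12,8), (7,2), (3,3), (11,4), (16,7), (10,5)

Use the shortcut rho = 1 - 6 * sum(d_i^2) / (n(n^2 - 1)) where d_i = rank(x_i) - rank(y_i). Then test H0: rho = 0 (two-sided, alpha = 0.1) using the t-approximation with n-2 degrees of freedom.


Step 1: Rank x and y separately (midranks; no ties here).
rank(x): 17->8, 15->6, 20->11, 18->9, 19->10, 12->5, 7->2, 3->1, 11->4, 16->7, 10->3
rank(y): 1->1, 6->6, 11->11, 9->9, 10->10, 8->8, 2->2, 3->3, 4->4, 7->7, 5->5
Step 2: d_i = R_x(i) - R_y(i); compute d_i^2.
  (8-1)^2=49, (6-6)^2=0, (11-11)^2=0, (9-9)^2=0, (10-10)^2=0, (5-8)^2=9, (2-2)^2=0, (1-3)^2=4, (4-4)^2=0, (7-7)^2=0, (3-5)^2=4
sum(d^2) = 66.
Step 3: rho = 1 - 6*66 / (11*(11^2 - 1)) = 1 - 396/1320 = 0.700000.
Step 4: Under H0, t = rho * sqrt((n-2)/(1-rho^2)) = 2.9406 ~ t(9).
Step 5: Two-sided p-value from the t-distribution with 9 df = 0.016471.
Step 6: alpha = 0.1. reject H0.

rho = 0.7000, p = 0.016471, reject H0 at alpha = 0.1.


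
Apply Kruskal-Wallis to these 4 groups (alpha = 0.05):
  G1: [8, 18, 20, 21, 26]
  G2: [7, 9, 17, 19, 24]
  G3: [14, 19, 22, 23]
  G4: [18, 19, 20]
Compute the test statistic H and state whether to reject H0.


Step 1: Combine all N = 17 observations and assign midranks.
sorted (value, group, rank): (7,G2,1), (8,G1,2), (9,G2,3), (14,G3,4), (17,G2,5), (18,G1,6.5), (18,G4,6.5), (19,G2,9), (19,G3,9), (19,G4,9), (20,G1,11.5), (20,G4,11.5), (21,G1,13), (22,G3,14), (23,G3,15), (24,G2,16), (26,G1,17)
Step 2: Sum ranks within each group.
R_1 = 50 (n_1 = 5)
R_2 = 34 (n_2 = 5)
R_3 = 42 (n_3 = 4)
R_4 = 27 (n_4 = 3)
Step 3: H = 12/(N(N+1)) * sum(R_i^2/n_i) - 3(N+1)
     = 12/(17*18) * (50^2/5 + 34^2/5 + 42^2/4 + 27^2/3) - 3*18
     = 0.039216 * 1415.2 - 54
     = 1.498039.
Step 4: Ties present; correction factor C = 1 - 36/(17^3 - 17) = 0.992647. Corrected H = 1.498039 / 0.992647 = 1.509136.
Step 5: Under H0, H ~ chi^2(3); p-value = 0.680163.
Step 6: alpha = 0.05. fail to reject H0.

H = 1.5091, df = 3, p = 0.680163, fail to reject H0.


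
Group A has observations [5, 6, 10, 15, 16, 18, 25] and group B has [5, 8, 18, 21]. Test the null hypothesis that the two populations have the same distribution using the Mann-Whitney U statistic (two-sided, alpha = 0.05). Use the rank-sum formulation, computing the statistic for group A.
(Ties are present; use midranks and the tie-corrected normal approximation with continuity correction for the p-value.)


Step 1: Combine and sort all 11 observations; assign midranks.
sorted (value, group): (5,X), (5,Y), (6,X), (8,Y), (10,X), (15,X), (16,X), (18,X), (18,Y), (21,Y), (25,X)
ranks: 5->1.5, 5->1.5, 6->3, 8->4, 10->5, 15->6, 16->7, 18->8.5, 18->8.5, 21->10, 25->11
Step 2: Rank sum for X: R1 = 1.5 + 3 + 5 + 6 + 7 + 8.5 + 11 = 42.
Step 3: U_X = R1 - n1(n1+1)/2 = 42 - 7*8/2 = 42 - 28 = 14.
       U_Y = n1*n2 - U_X = 28 - 14 = 14.
Step 4: Ties are present, so use the tie-corrected normal approximation (with continuity correction) for the p-value.
Step 5: p-value = 1.000000; compare to alpha = 0.05. fail to reject H0.

U_X = 14, p = 1.000000, fail to reject H0 at alpha = 0.05.


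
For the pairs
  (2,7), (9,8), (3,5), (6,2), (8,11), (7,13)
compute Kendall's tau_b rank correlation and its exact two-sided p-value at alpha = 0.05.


Step 1: Enumerate the 15 unordered pairs (i,j) with i<j and classify each by sign(x_j-x_i) * sign(y_j-y_i).
  (1,2):dx=+7,dy=+1->C; (1,3):dx=+1,dy=-2->D; (1,4):dx=+4,dy=-5->D; (1,5):dx=+6,dy=+4->C
  (1,6):dx=+5,dy=+6->C; (2,3):dx=-6,dy=-3->C; (2,4):dx=-3,dy=-6->C; (2,5):dx=-1,dy=+3->D
  (2,6):dx=-2,dy=+5->D; (3,4):dx=+3,dy=-3->D; (3,5):dx=+5,dy=+6->C; (3,6):dx=+4,dy=+8->C
  (4,5):dx=+2,dy=+9->C; (4,6):dx=+1,dy=+11->C; (5,6):dx=-1,dy=+2->D
Step 2: C = 9, D = 6, total pairs = 15.
Step 3: tau = (C - D)/(n(n-1)/2) = (9 - 6)/15 = 0.200000.
Step 4: Exact two-sided p-value (enumerate n! = 720 permutations of y under H0): p = 0.719444.
Step 5: alpha = 0.05. fail to reject H0.

tau_b = 0.2000 (C=9, D=6), p = 0.719444, fail to reject H0.


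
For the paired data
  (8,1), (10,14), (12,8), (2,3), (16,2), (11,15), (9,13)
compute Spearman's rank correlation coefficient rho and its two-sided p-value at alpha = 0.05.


Step 1: Rank x and y separately (midranks; no ties here).
rank(x): 8->2, 10->4, 12->6, 2->1, 16->7, 11->5, 9->3
rank(y): 1->1, 14->6, 8->4, 3->3, 2->2, 15->7, 13->5
Step 2: d_i = R_x(i) - R_y(i); compute d_i^2.
  (2-1)^2=1, (4-6)^2=4, (6-4)^2=4, (1-3)^2=4, (7-2)^2=25, (5-7)^2=4, (3-5)^2=4
sum(d^2) = 46.
Step 3: rho = 1 - 6*46 / (7*(7^2 - 1)) = 1 - 276/336 = 0.178571.
Step 4: Under H0, t = rho * sqrt((n-2)/(1-rho^2)) = 0.4058 ~ t(5).
Step 5: Two-sided p-value from the t-distribution with 5 df = 0.701658.
Step 6: alpha = 0.05. fail to reject H0.

rho = 0.1786, p = 0.701658, fail to reject H0 at alpha = 0.05.


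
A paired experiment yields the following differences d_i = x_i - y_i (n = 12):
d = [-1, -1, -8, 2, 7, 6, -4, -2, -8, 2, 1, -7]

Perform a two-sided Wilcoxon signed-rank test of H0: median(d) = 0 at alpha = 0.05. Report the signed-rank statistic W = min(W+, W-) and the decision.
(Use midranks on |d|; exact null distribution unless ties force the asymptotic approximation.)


Step 1: Drop any zero differences (none here) and take |d_i|.
|d| = [1, 1, 8, 2, 7, 6, 4, 2, 8, 2, 1, 7]
Step 2: Midrank |d_i| (ties get averaged ranks).
ranks: |1|->2, |1|->2, |8|->11.5, |2|->5, |7|->9.5, |6|->8, |4|->7, |2|->5, |8|->11.5, |2|->5, |1|->2, |7|->9.5
Step 3: Attach original signs; sum ranks with positive sign and with negative sign.
W+ = 5 + 9.5 + 8 + 5 + 2 = 29.5
W- = 2 + 2 + 11.5 + 7 + 5 + 11.5 + 9.5 = 48.5
(Check: W+ + W- = 78 should equal n(n+1)/2 = 78.)
Step 4: Test statistic W = min(W+, W-) = 29.5.
Step 5: Ties in |d|, so use the tie-corrected normal approximation.
        E[W] = n(n+1)/4 = 12*13/4 = 39.
        Tie groups: |d|=1 (t=3), |d|=2 (t=3), |d|=7 (t=2), |d|=8 (t=2); sum(t^3 - t) = 60.
        Var[W] = n(n+1)(2n+1)/24 - sum(t^3-t)/48 = 3900/24 - 60/48 = 161.25.
        z = (W - E[W]) / sqrt(Var[W]) = (29.5 - 39) / 12.6984 = -0.7481.
        Two-sided p = 2*Phi(z) = 0.454385.
Step 6: alpha = 0.05. fail to reject H0.

W+ = 29.5, W- = 48.5, W = min = 29.5, p = 0.454385, fail to reject H0.


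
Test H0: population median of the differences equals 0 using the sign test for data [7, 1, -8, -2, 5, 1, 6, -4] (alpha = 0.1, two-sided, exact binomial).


Step 1: Discard zero differences. Original n = 8; n_eff = number of nonzero differences = 8.
Nonzero differences (with sign): +7, +1, -8, -2, +5, +1, +6, -4
Step 2: Count signs: positive = 5, negative = 3.
Step 3: Under H0: P(positive) = 0.5, so the number of positives S ~ Bin(8, 0.5).
Step 4: Two-sided exact p-value = sum of Bin(8,0.5) probabilities at or below the observed probability = 0.726562.
Step 5: alpha = 0.1. fail to reject H0.

n_eff = 8, pos = 5, neg = 3, p = 0.726562, fail to reject H0.


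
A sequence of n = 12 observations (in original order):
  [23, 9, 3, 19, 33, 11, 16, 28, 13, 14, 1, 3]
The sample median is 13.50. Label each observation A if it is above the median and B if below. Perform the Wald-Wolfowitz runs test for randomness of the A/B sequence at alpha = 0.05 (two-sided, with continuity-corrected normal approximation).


Step 1: Compute median = 13.50; label A = above, B = below.
Labels in order: ABBAABAABABB  (n_A = 6, n_B = 6)
Step 2: Count runs R = 8.
Step 3: Under H0 (random ordering), E[R] = 2*n_A*n_B/(n_A+n_B) + 1 = 2*6*6/12 + 1 = 7.0000.
        Var[R] = 2*n_A*n_B*(2*n_A*n_B - n_A - n_B) / ((n_A+n_B)^2 * (n_A+n_B-1)) = 4320/1584 = 2.7273.
        SD[R] = 1.6514.
Step 4: Continuity-corrected z = (R - 0.5 - E[R]) / SD[R] = (8 - 0.5 - 7.0000) / 1.6514 = 0.3028.
Step 5: Two-sided p-value via normal approximation = 2*(1 - Phi(|z|)) = 0.762069.
Step 6: alpha = 0.05. fail to reject H0.

R = 8, z = 0.3028, p = 0.762069, fail to reject H0.


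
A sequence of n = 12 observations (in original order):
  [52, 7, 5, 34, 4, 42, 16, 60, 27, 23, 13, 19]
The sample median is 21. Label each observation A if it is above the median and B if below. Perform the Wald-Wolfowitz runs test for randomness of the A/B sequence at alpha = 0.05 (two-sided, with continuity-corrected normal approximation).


Step 1: Compute median = 21; label A = above, B = below.
Labels in order: ABBABABAAABB  (n_A = 6, n_B = 6)
Step 2: Count runs R = 8.
Step 3: Under H0 (random ordering), E[R] = 2*n_A*n_B/(n_A+n_B) + 1 = 2*6*6/12 + 1 = 7.0000.
        Var[R] = 2*n_A*n_B*(2*n_A*n_B - n_A - n_B) / ((n_A+n_B)^2 * (n_A+n_B-1)) = 4320/1584 = 2.7273.
        SD[R] = 1.6514.
Step 4: Continuity-corrected z = (R - 0.5 - E[R]) / SD[R] = (8 - 0.5 - 7.0000) / 1.6514 = 0.3028.
Step 5: Two-sided p-value via normal approximation = 2*(1 - Phi(|z|)) = 0.762069.
Step 6: alpha = 0.05. fail to reject H0.

R = 8, z = 0.3028, p = 0.762069, fail to reject H0.


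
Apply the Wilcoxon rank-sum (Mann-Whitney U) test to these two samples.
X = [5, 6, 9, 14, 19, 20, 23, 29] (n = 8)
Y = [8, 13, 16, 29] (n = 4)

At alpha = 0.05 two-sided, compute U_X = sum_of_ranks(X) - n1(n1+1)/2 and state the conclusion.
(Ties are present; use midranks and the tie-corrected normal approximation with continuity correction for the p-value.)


Step 1: Combine and sort all 12 observations; assign midranks.
sorted (value, group): (5,X), (6,X), (8,Y), (9,X), (13,Y), (14,X), (16,Y), (19,X), (20,X), (23,X), (29,X), (29,Y)
ranks: 5->1, 6->2, 8->3, 9->4, 13->5, 14->6, 16->7, 19->8, 20->9, 23->10, 29->11.5, 29->11.5
Step 2: Rank sum for X: R1 = 1 + 2 + 4 + 6 + 8 + 9 + 10 + 11.5 = 51.5.
Step 3: U_X = R1 - n1(n1+1)/2 = 51.5 - 8*9/2 = 51.5 - 36 = 15.5.
       U_Y = n1*n2 - U_X = 32 - 15.5 = 16.5.
Step 4: Ties are present, so use the tie-corrected normal approximation (with continuity correction) for the p-value.
Step 5: p-value = 1.000000; compare to alpha = 0.05. fail to reject H0.

U_X = 15.5, p = 1.000000, fail to reject H0 at alpha = 0.05.


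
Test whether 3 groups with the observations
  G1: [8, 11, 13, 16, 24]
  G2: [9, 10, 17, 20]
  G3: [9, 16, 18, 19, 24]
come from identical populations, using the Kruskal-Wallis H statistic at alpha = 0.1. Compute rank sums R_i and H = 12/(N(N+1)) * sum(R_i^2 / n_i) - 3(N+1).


Step 1: Combine all N = 14 observations and assign midranks.
sorted (value, group, rank): (8,G1,1), (9,G2,2.5), (9,G3,2.5), (10,G2,4), (11,G1,5), (13,G1,6), (16,G1,7.5), (16,G3,7.5), (17,G2,9), (18,G3,10), (19,G3,11), (20,G2,12), (24,G1,13.5), (24,G3,13.5)
Step 2: Sum ranks within each group.
R_1 = 33 (n_1 = 5)
R_2 = 27.5 (n_2 = 4)
R_3 = 44.5 (n_3 = 5)
Step 3: H = 12/(N(N+1)) * sum(R_i^2/n_i) - 3(N+1)
     = 12/(14*15) * (33^2/5 + 27.5^2/4 + 44.5^2/5) - 3*15
     = 0.057143 * 802.913 - 45
     = 0.880714.
Step 4: Ties present; correction factor C = 1 - 18/(14^3 - 14) = 0.993407. Corrected H = 0.880714 / 0.993407 = 0.886560.
Step 5: Under H0, H ~ chi^2(2); p-value = 0.641928.
Step 6: alpha = 0.1. fail to reject H0.

H = 0.8866, df = 2, p = 0.641928, fail to reject H0.


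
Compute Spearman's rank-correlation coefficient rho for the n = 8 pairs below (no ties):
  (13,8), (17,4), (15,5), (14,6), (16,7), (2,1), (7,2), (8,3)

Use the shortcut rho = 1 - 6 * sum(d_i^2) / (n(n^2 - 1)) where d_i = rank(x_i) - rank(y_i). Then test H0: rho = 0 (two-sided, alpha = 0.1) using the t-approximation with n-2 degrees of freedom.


Step 1: Rank x and y separately (midranks; no ties here).
rank(x): 13->4, 17->8, 15->6, 14->5, 16->7, 2->1, 7->2, 8->3
rank(y): 8->8, 4->4, 5->5, 6->6, 7->7, 1->1, 2->2, 3->3
Step 2: d_i = R_x(i) - R_y(i); compute d_i^2.
  (4-8)^2=16, (8-4)^2=16, (6-5)^2=1, (5-6)^2=1, (7-7)^2=0, (1-1)^2=0, (2-2)^2=0, (3-3)^2=0
sum(d^2) = 34.
Step 3: rho = 1 - 6*34 / (8*(8^2 - 1)) = 1 - 204/504 = 0.595238.
Step 4: Under H0, t = rho * sqrt((n-2)/(1-rho^2)) = 1.8145 ~ t(6).
Step 5: Two-sided p-value from the t-distribution with 6 df = 0.119530.
Step 6: alpha = 0.1. fail to reject H0.

rho = 0.5952, p = 0.119530, fail to reject H0 at alpha = 0.1.


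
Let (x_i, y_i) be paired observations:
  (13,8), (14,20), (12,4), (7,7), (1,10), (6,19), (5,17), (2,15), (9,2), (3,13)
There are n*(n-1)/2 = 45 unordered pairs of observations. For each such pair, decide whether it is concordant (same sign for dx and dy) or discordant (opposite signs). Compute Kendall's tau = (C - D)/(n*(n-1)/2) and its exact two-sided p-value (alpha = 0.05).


Step 1: Enumerate the 45 unordered pairs (i,j) with i<j and classify each by sign(x_j-x_i) * sign(y_j-y_i).
  (1,2):dx=+1,dy=+12->C; (1,3):dx=-1,dy=-4->C; (1,4):dx=-6,dy=-1->C; (1,5):dx=-12,dy=+2->D
  (1,6):dx=-7,dy=+11->D; (1,7):dx=-8,dy=+9->D; (1,8):dx=-11,dy=+7->D; (1,9):dx=-4,dy=-6->C
  (1,10):dx=-10,dy=+5->D; (2,3):dx=-2,dy=-16->C; (2,4):dx=-7,dy=-13->C; (2,5):dx=-13,dy=-10->C
  (2,6):dx=-8,dy=-1->C; (2,7):dx=-9,dy=-3->C; (2,8):dx=-12,dy=-5->C; (2,9):dx=-5,dy=-18->C
  (2,10):dx=-11,dy=-7->C; (3,4):dx=-5,dy=+3->D; (3,5):dx=-11,dy=+6->D; (3,6):dx=-6,dy=+15->D
  (3,7):dx=-7,dy=+13->D; (3,8):dx=-10,dy=+11->D; (3,9):dx=-3,dy=-2->C; (3,10):dx=-9,dy=+9->D
  (4,5):dx=-6,dy=+3->D; (4,6):dx=-1,dy=+12->D; (4,7):dx=-2,dy=+10->D; (4,8):dx=-5,dy=+8->D
  (4,9):dx=+2,dy=-5->D; (4,10):dx=-4,dy=+6->D; (5,6):dx=+5,dy=+9->C; (5,7):dx=+4,dy=+7->C
  (5,8):dx=+1,dy=+5->C; (5,9):dx=+8,dy=-8->D; (5,10):dx=+2,dy=+3->C; (6,7):dx=-1,dy=-2->C
  (6,8):dx=-4,dy=-4->C; (6,9):dx=+3,dy=-17->D; (6,10):dx=-3,dy=-6->C; (7,8):dx=-3,dy=-2->C
  (7,9):dx=+4,dy=-15->D; (7,10):dx=-2,dy=-4->C; (8,9):dx=+7,dy=-13->D; (8,10):dx=+1,dy=-2->D
  (9,10):dx=-6,dy=+11->D
Step 2: C = 22, D = 23, total pairs = 45.
Step 3: tau = (C - D)/(n(n-1)/2) = (22 - 23)/45 = -0.022222.
Step 4: Exact two-sided p-value (enumerate n! = 3628800 permutations of y under H0): p = 1.000000.
Step 5: alpha = 0.05. fail to reject H0.

tau_b = -0.0222 (C=22, D=23), p = 1.000000, fail to reject H0.


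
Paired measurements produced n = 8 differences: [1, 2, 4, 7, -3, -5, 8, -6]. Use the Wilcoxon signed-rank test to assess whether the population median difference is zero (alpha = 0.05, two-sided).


Step 1: Drop any zero differences (none here) and take |d_i|.
|d| = [1, 2, 4, 7, 3, 5, 8, 6]
Step 2: Midrank |d_i| (ties get averaged ranks).
ranks: |1|->1, |2|->2, |4|->4, |7|->7, |3|->3, |5|->5, |8|->8, |6|->6
Step 3: Attach original signs; sum ranks with positive sign and with negative sign.
W+ = 1 + 2 + 4 + 7 + 8 = 22
W- = 3 + 5 + 6 = 14
(Check: W+ + W- = 36 should equal n(n+1)/2 = 36.)
Step 4: Test statistic W = min(W+, W-) = 14.
Step 5: No ties, so the exact null distribution over the 2^8 = 256 sign assignments gives the two-sided p-value = 0.640625.
Step 6: alpha = 0.05. fail to reject H0.

W+ = 22, W- = 14, W = min = 14, p = 0.640625, fail to reject H0.


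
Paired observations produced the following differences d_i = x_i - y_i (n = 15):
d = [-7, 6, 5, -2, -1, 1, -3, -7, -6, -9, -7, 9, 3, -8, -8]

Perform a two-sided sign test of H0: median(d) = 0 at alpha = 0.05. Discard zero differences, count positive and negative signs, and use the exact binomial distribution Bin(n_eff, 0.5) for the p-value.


Step 1: Discard zero differences. Original n = 15; n_eff = number of nonzero differences = 15.
Nonzero differences (with sign): -7, +6, +5, -2, -1, +1, -3, -7, -6, -9, -7, +9, +3, -8, -8
Step 2: Count signs: positive = 5, negative = 10.
Step 3: Under H0: P(positive) = 0.5, so the number of positives S ~ Bin(15, 0.5).
Step 4: Two-sided exact p-value = sum of Bin(15,0.5) probabilities at or below the observed probability = 0.301758.
Step 5: alpha = 0.05. fail to reject H0.

n_eff = 15, pos = 5, neg = 10, p = 0.301758, fail to reject H0.


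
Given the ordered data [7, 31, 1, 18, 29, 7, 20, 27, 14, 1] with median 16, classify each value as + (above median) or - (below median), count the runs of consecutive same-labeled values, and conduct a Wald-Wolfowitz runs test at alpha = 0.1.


Step 1: Compute median = 16; label A = above, B = below.
Labels in order: BABAABAABB  (n_A = 5, n_B = 5)
Step 2: Count runs R = 7.
Step 3: Under H0 (random ordering), E[R] = 2*n_A*n_B/(n_A+n_B) + 1 = 2*5*5/10 + 1 = 6.0000.
        Var[R] = 2*n_A*n_B*(2*n_A*n_B - n_A - n_B) / ((n_A+n_B)^2 * (n_A+n_B-1)) = 2000/900 = 2.2222.
        SD[R] = 1.4907.
Step 4: Continuity-corrected z = (R - 0.5 - E[R]) / SD[R] = (7 - 0.5 - 6.0000) / 1.4907 = 0.3354.
Step 5: Two-sided p-value via normal approximation = 2*(1 - Phi(|z|)) = 0.737316.
Step 6: alpha = 0.1. fail to reject H0.

R = 7, z = 0.3354, p = 0.737316, fail to reject H0.


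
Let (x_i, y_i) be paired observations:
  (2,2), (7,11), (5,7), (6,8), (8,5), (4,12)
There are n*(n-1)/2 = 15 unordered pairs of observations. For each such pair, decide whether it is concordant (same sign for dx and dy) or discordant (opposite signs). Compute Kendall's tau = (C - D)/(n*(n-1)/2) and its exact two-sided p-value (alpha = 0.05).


Step 1: Enumerate the 15 unordered pairs (i,j) with i<j and classify each by sign(x_j-x_i) * sign(y_j-y_i).
  (1,2):dx=+5,dy=+9->C; (1,3):dx=+3,dy=+5->C; (1,4):dx=+4,dy=+6->C; (1,5):dx=+6,dy=+3->C
  (1,6):dx=+2,dy=+10->C; (2,3):dx=-2,dy=-4->C; (2,4):dx=-1,dy=-3->C; (2,5):dx=+1,dy=-6->D
  (2,6):dx=-3,dy=+1->D; (3,4):dx=+1,dy=+1->C; (3,5):dx=+3,dy=-2->D; (3,6):dx=-1,dy=+5->D
  (4,5):dx=+2,dy=-3->D; (4,6):dx=-2,dy=+4->D; (5,6):dx=-4,dy=+7->D
Step 2: C = 8, D = 7, total pairs = 15.
Step 3: tau = (C - D)/(n(n-1)/2) = (8 - 7)/15 = 0.066667.
Step 4: Exact two-sided p-value (enumerate n! = 720 permutations of y under H0): p = 1.000000.
Step 5: alpha = 0.05. fail to reject H0.

tau_b = 0.0667 (C=8, D=7), p = 1.000000, fail to reject H0.


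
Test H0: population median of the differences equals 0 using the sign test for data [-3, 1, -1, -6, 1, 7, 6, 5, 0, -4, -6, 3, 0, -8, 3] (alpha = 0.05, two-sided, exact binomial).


Step 1: Discard zero differences. Original n = 15; n_eff = number of nonzero differences = 13.
Nonzero differences (with sign): -3, +1, -1, -6, +1, +7, +6, +5, -4, -6, +3, -8, +3
Step 2: Count signs: positive = 7, negative = 6.
Step 3: Under H0: P(positive) = 0.5, so the number of positives S ~ Bin(13, 0.5).
Step 4: Two-sided exact p-value = sum of Bin(13,0.5) probabilities at or below the observed probability = 1.000000.
Step 5: alpha = 0.05. fail to reject H0.

n_eff = 13, pos = 7, neg = 6, p = 1.000000, fail to reject H0.


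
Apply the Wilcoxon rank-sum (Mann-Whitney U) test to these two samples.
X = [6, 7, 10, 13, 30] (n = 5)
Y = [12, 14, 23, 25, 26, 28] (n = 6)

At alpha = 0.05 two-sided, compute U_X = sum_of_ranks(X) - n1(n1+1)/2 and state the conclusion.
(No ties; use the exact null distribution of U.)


Step 1: Combine and sort all 11 observations; assign midranks.
sorted (value, group): (6,X), (7,X), (10,X), (12,Y), (13,X), (14,Y), (23,Y), (25,Y), (26,Y), (28,Y), (30,X)
ranks: 6->1, 7->2, 10->3, 12->4, 13->5, 14->6, 23->7, 25->8, 26->9, 28->10, 30->11
Step 2: Rank sum for X: R1 = 1 + 2 + 3 + 5 + 11 = 22.
Step 3: U_X = R1 - n1(n1+1)/2 = 22 - 5*6/2 = 22 - 15 = 7.
       U_Y = n1*n2 - U_X = 30 - 7 = 23.
Step 4: No ties, so the exact null distribution of U (based on enumerating the C(11,5) = 462 equally likely rank assignments) gives the two-sided p-value.
Step 5: p-value = 0.177489; compare to alpha = 0.05. fail to reject H0.

U_X = 7, p = 0.177489, fail to reject H0 at alpha = 0.05.


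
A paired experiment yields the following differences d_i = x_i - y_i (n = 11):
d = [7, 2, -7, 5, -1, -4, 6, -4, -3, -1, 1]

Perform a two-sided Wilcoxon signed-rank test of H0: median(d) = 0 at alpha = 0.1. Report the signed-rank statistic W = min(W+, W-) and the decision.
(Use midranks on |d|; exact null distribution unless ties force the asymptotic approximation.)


Step 1: Drop any zero differences (none here) and take |d_i|.
|d| = [7, 2, 7, 5, 1, 4, 6, 4, 3, 1, 1]
Step 2: Midrank |d_i| (ties get averaged ranks).
ranks: |7|->10.5, |2|->4, |7|->10.5, |5|->8, |1|->2, |4|->6.5, |6|->9, |4|->6.5, |3|->5, |1|->2, |1|->2
Step 3: Attach original signs; sum ranks with positive sign and with negative sign.
W+ = 10.5 + 4 + 8 + 9 + 2 = 33.5
W- = 10.5 + 2 + 6.5 + 6.5 + 5 + 2 = 32.5
(Check: W+ + W- = 66 should equal n(n+1)/2 = 66.)
Step 4: Test statistic W = min(W+, W-) = 32.5.
Step 5: Ties in |d|, so use the tie-corrected normal approximation.
        E[W] = n(n+1)/4 = 11*12/4 = 33.
        Tie groups: |d|=1 (t=3), |d|=4 (t=2), |d|=7 (t=2); sum(t^3 - t) = 36.
        Var[W] = n(n+1)(2n+1)/24 - sum(t^3-t)/48 = 3036/24 - 36/48 = 125.75.
        z = (W - E[W]) / sqrt(Var[W]) = (32.5 - 33) / 11.2138 = -0.0446.
        Two-sided p = 2*Phi(z) = 0.964436.
Step 6: alpha = 0.1. fail to reject H0.

W+ = 33.5, W- = 32.5, W = min = 32.5, p = 0.964436, fail to reject H0.


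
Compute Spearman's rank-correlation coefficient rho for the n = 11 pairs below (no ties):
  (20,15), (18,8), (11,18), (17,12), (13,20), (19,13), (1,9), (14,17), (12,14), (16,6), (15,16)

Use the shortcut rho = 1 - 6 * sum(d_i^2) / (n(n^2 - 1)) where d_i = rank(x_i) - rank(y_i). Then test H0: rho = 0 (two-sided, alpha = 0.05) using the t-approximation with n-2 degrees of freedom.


Step 1: Rank x and y separately (midranks; no ties here).
rank(x): 20->11, 18->9, 11->2, 17->8, 13->4, 19->10, 1->1, 14->5, 12->3, 16->7, 15->6
rank(y): 15->7, 8->2, 18->10, 12->4, 20->11, 13->5, 9->3, 17->9, 14->6, 6->1, 16->8
Step 2: d_i = R_x(i) - R_y(i); compute d_i^2.
  (11-7)^2=16, (9-2)^2=49, (2-10)^2=64, (8-4)^2=16, (4-11)^2=49, (10-5)^2=25, (1-3)^2=4, (5-9)^2=16, (3-6)^2=9, (7-1)^2=36, (6-8)^2=4
sum(d^2) = 288.
Step 3: rho = 1 - 6*288 / (11*(11^2 - 1)) = 1 - 1728/1320 = -0.309091.
Step 4: Under H0, t = rho * sqrt((n-2)/(1-rho^2)) = -0.9750 ~ t(9).
Step 5: Two-sided p-value from the t-distribution with 9 df = 0.355028.
Step 6: alpha = 0.05. fail to reject H0.

rho = -0.3091, p = 0.355028, fail to reject H0 at alpha = 0.05.


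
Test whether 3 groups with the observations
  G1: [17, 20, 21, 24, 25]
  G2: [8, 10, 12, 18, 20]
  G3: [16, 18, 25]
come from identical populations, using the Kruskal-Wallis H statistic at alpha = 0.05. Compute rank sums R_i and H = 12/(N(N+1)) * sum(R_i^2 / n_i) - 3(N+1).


Step 1: Combine all N = 13 observations and assign midranks.
sorted (value, group, rank): (8,G2,1), (10,G2,2), (12,G2,3), (16,G3,4), (17,G1,5), (18,G2,6.5), (18,G3,6.5), (20,G1,8.5), (20,G2,8.5), (21,G1,10), (24,G1,11), (25,G1,12.5), (25,G3,12.5)
Step 2: Sum ranks within each group.
R_1 = 47 (n_1 = 5)
R_2 = 21 (n_2 = 5)
R_3 = 23 (n_3 = 3)
Step 3: H = 12/(N(N+1)) * sum(R_i^2/n_i) - 3(N+1)
     = 12/(13*14) * (47^2/5 + 21^2/5 + 23^2/3) - 3*14
     = 0.065934 * 706.333 - 42
     = 4.571429.
Step 4: Ties present; correction factor C = 1 - 18/(13^3 - 13) = 0.991758. Corrected H = 4.571429 / 0.991758 = 4.609418.
Step 5: Under H0, H ~ chi^2(2); p-value = 0.099788.
Step 6: alpha = 0.05. fail to reject H0.

H = 4.6094, df = 2, p = 0.099788, fail to reject H0.


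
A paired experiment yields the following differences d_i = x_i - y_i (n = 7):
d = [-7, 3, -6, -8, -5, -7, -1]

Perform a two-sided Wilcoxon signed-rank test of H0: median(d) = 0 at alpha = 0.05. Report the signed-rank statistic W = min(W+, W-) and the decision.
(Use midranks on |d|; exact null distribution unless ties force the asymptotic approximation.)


Step 1: Drop any zero differences (none here) and take |d_i|.
|d| = [7, 3, 6, 8, 5, 7, 1]
Step 2: Midrank |d_i| (ties get averaged ranks).
ranks: |7|->5.5, |3|->2, |6|->4, |8|->7, |5|->3, |7|->5.5, |1|->1
Step 3: Attach original signs; sum ranks with positive sign and with negative sign.
W+ = 2 = 2
W- = 5.5 + 4 + 7 + 3 + 5.5 + 1 = 26
(Check: W+ + W- = 28 should equal n(n+1)/2 = 28.)
Step 4: Test statistic W = min(W+, W-) = 2.
Step 5: Ties in |d|, so use the tie-corrected normal approximation.
        E[W] = n(n+1)/4 = 7*8/4 = 14.
        Tie groups: |d|=7 (t=2); sum(t^3 - t) = 6.
        Var[W] = n(n+1)(2n+1)/24 - sum(t^3-t)/48 = 840/24 - 6/48 = 34.875.
        z = (W - E[W]) / sqrt(Var[W]) = (2 - 14) / 5.9055 = -2.0320.
        Two-sided p = 2*Phi(z) = 0.042153.
Step 6: alpha = 0.05. reject H0.

W+ = 2, W- = 26, W = min = 2, p = 0.042153, reject H0.


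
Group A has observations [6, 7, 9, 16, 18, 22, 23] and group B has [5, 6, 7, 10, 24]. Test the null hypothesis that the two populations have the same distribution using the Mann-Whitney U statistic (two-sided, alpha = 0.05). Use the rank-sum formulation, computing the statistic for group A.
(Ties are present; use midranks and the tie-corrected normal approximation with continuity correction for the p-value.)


Step 1: Combine and sort all 12 observations; assign midranks.
sorted (value, group): (5,Y), (6,X), (6,Y), (7,X), (7,Y), (9,X), (10,Y), (16,X), (18,X), (22,X), (23,X), (24,Y)
ranks: 5->1, 6->2.5, 6->2.5, 7->4.5, 7->4.5, 9->6, 10->7, 16->8, 18->9, 22->10, 23->11, 24->12
Step 2: Rank sum for X: R1 = 2.5 + 4.5 + 6 + 8 + 9 + 10 + 11 = 51.
Step 3: U_X = R1 - n1(n1+1)/2 = 51 - 7*8/2 = 51 - 28 = 23.
       U_Y = n1*n2 - U_X = 35 - 23 = 12.
Step 4: Ties are present, so use the tie-corrected normal approximation (with continuity correction) for the p-value.
Step 5: p-value = 0.415157; compare to alpha = 0.05. fail to reject H0.

U_X = 23, p = 0.415157, fail to reject H0 at alpha = 0.05.


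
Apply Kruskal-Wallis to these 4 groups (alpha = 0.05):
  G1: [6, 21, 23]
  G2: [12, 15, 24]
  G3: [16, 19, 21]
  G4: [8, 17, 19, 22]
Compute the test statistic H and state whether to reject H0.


Step 1: Combine all N = 13 observations and assign midranks.
sorted (value, group, rank): (6,G1,1), (8,G4,2), (12,G2,3), (15,G2,4), (16,G3,5), (17,G4,6), (19,G3,7.5), (19,G4,7.5), (21,G1,9.5), (21,G3,9.5), (22,G4,11), (23,G1,12), (24,G2,13)
Step 2: Sum ranks within each group.
R_1 = 22.5 (n_1 = 3)
R_2 = 20 (n_2 = 3)
R_3 = 22 (n_3 = 3)
R_4 = 26.5 (n_4 = 4)
Step 3: H = 12/(N(N+1)) * sum(R_i^2/n_i) - 3(N+1)
     = 12/(13*14) * (22.5^2/3 + 20^2/3 + 22^2/3 + 26.5^2/4) - 3*14
     = 0.065934 * 638.979 - 42
     = 0.130495.
Step 4: Ties present; correction factor C = 1 - 12/(13^3 - 13) = 0.994505. Corrected H = 0.130495 / 0.994505 = 0.131215.
Step 5: Under H0, H ~ chi^2(3); p-value = 0.987845.
Step 6: alpha = 0.05. fail to reject H0.

H = 0.1312, df = 3, p = 0.987845, fail to reject H0.


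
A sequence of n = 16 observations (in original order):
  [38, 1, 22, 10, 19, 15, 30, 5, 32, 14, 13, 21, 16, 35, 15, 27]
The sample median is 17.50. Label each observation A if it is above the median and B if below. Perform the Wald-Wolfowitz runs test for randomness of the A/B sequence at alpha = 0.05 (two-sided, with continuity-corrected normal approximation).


Step 1: Compute median = 17.50; label A = above, B = below.
Labels in order: ABABABABABBABABA  (n_A = 8, n_B = 8)
Step 2: Count runs R = 15.
Step 3: Under H0 (random ordering), E[R] = 2*n_A*n_B/(n_A+n_B) + 1 = 2*8*8/16 + 1 = 9.0000.
        Var[R] = 2*n_A*n_B*(2*n_A*n_B - n_A - n_B) / ((n_A+n_B)^2 * (n_A+n_B-1)) = 14336/3840 = 3.7333.
        SD[R] = 1.9322.
Step 4: Continuity-corrected z = (R - 0.5 - E[R]) / SD[R] = (15 - 0.5 - 9.0000) / 1.9322 = 2.8465.
Step 5: Two-sided p-value via normal approximation = 2*(1 - Phi(|z|)) = 0.004420.
Step 6: alpha = 0.05. reject H0.

R = 15, z = 2.8465, p = 0.004420, reject H0.


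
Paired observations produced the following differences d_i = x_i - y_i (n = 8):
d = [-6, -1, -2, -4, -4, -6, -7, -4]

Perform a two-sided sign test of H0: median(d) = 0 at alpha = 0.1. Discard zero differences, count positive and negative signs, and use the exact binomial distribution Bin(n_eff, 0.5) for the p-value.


Step 1: Discard zero differences. Original n = 8; n_eff = number of nonzero differences = 8.
Nonzero differences (with sign): -6, -1, -2, -4, -4, -6, -7, -4
Step 2: Count signs: positive = 0, negative = 8.
Step 3: Under H0: P(positive) = 0.5, so the number of positives S ~ Bin(8, 0.5).
Step 4: Two-sided exact p-value = sum of Bin(8,0.5) probabilities at or below the observed probability = 0.007812.
Step 5: alpha = 0.1. reject H0.

n_eff = 8, pos = 0, neg = 8, p = 0.007812, reject H0.


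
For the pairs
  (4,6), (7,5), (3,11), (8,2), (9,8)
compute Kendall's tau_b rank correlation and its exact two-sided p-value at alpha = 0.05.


Step 1: Enumerate the 10 unordered pairs (i,j) with i<j and classify each by sign(x_j-x_i) * sign(y_j-y_i).
  (1,2):dx=+3,dy=-1->D; (1,3):dx=-1,dy=+5->D; (1,4):dx=+4,dy=-4->D; (1,5):dx=+5,dy=+2->C
  (2,3):dx=-4,dy=+6->D; (2,4):dx=+1,dy=-3->D; (2,5):dx=+2,dy=+3->C; (3,4):dx=+5,dy=-9->D
  (3,5):dx=+6,dy=-3->D; (4,5):dx=+1,dy=+6->C
Step 2: C = 3, D = 7, total pairs = 10.
Step 3: tau = (C - D)/(n(n-1)/2) = (3 - 7)/10 = -0.400000.
Step 4: Exact two-sided p-value (enumerate n! = 120 permutations of y under H0): p = 0.483333.
Step 5: alpha = 0.05. fail to reject H0.

tau_b = -0.4000 (C=3, D=7), p = 0.483333, fail to reject H0.


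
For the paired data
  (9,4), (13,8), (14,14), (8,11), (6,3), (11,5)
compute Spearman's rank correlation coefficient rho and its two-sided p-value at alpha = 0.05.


Step 1: Rank x and y separately (midranks; no ties here).
rank(x): 9->3, 13->5, 14->6, 8->2, 6->1, 11->4
rank(y): 4->2, 8->4, 14->6, 11->5, 3->1, 5->3
Step 2: d_i = R_x(i) - R_y(i); compute d_i^2.
  (3-2)^2=1, (5-4)^2=1, (6-6)^2=0, (2-5)^2=9, (1-1)^2=0, (4-3)^2=1
sum(d^2) = 12.
Step 3: rho = 1 - 6*12 / (6*(6^2 - 1)) = 1 - 72/210 = 0.657143.
Step 4: Under H0, t = rho * sqrt((n-2)/(1-rho^2)) = 1.7436 ~ t(4).
Step 5: Two-sided p-value from the t-distribution with 4 df = 0.156175.
Step 6: alpha = 0.05. fail to reject H0.

rho = 0.6571, p = 0.156175, fail to reject H0 at alpha = 0.05.


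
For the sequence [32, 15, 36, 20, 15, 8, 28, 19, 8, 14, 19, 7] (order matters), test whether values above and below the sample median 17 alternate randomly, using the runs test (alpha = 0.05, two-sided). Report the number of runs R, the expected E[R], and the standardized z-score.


Step 1: Compute median = 17; label A = above, B = below.
Labels in order: ABAABBAABBAB  (n_A = 6, n_B = 6)
Step 2: Count runs R = 8.
Step 3: Under H0 (random ordering), E[R] = 2*n_A*n_B/(n_A+n_B) + 1 = 2*6*6/12 + 1 = 7.0000.
        Var[R] = 2*n_A*n_B*(2*n_A*n_B - n_A - n_B) / ((n_A+n_B)^2 * (n_A+n_B-1)) = 4320/1584 = 2.7273.
        SD[R] = 1.6514.
Step 4: Continuity-corrected z = (R - 0.5 - E[R]) / SD[R] = (8 - 0.5 - 7.0000) / 1.6514 = 0.3028.
Step 5: Two-sided p-value via normal approximation = 2*(1 - Phi(|z|)) = 0.762069.
Step 6: alpha = 0.05. fail to reject H0.

R = 8, z = 0.3028, p = 0.762069, fail to reject H0.


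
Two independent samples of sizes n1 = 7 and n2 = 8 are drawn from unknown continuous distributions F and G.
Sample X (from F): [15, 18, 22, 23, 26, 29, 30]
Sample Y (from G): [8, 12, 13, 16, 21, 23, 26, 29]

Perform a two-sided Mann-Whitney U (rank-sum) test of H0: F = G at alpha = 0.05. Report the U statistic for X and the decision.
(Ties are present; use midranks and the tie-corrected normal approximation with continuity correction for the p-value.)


Step 1: Combine and sort all 15 observations; assign midranks.
sorted (value, group): (8,Y), (12,Y), (13,Y), (15,X), (16,Y), (18,X), (21,Y), (22,X), (23,X), (23,Y), (26,X), (26,Y), (29,X), (29,Y), (30,X)
ranks: 8->1, 12->2, 13->3, 15->4, 16->5, 18->6, 21->7, 22->8, 23->9.5, 23->9.5, 26->11.5, 26->11.5, 29->13.5, 29->13.5, 30->15
Step 2: Rank sum for X: R1 = 4 + 6 + 8 + 9.5 + 11.5 + 13.5 + 15 = 67.5.
Step 3: U_X = R1 - n1(n1+1)/2 = 67.5 - 7*8/2 = 67.5 - 28 = 39.5.
       U_Y = n1*n2 - U_X = 56 - 39.5 = 16.5.
Step 4: Ties are present, so use the tie-corrected normal approximation (with continuity correction) for the p-value.
Step 5: p-value = 0.201805; compare to alpha = 0.05. fail to reject H0.

U_X = 39.5, p = 0.201805, fail to reject H0 at alpha = 0.05.


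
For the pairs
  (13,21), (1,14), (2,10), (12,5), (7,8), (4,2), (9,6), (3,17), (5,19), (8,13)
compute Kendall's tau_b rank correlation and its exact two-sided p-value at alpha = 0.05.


Step 1: Enumerate the 45 unordered pairs (i,j) with i<j and classify each by sign(x_j-x_i) * sign(y_j-y_i).
  (1,2):dx=-12,dy=-7->C; (1,3):dx=-11,dy=-11->C; (1,4):dx=-1,dy=-16->C; (1,5):dx=-6,dy=-13->C
  (1,6):dx=-9,dy=-19->C; (1,7):dx=-4,dy=-15->C; (1,8):dx=-10,dy=-4->C; (1,9):dx=-8,dy=-2->C
  (1,10):dx=-5,dy=-8->C; (2,3):dx=+1,dy=-4->D; (2,4):dx=+11,dy=-9->D; (2,5):dx=+6,dy=-6->D
  (2,6):dx=+3,dy=-12->D; (2,7):dx=+8,dy=-8->D; (2,8):dx=+2,dy=+3->C; (2,9):dx=+4,dy=+5->C
  (2,10):dx=+7,dy=-1->D; (3,4):dx=+10,dy=-5->D; (3,5):dx=+5,dy=-2->D; (3,6):dx=+2,dy=-8->D
  (3,7):dx=+7,dy=-4->D; (3,8):dx=+1,dy=+7->C; (3,9):dx=+3,dy=+9->C; (3,10):dx=+6,dy=+3->C
  (4,5):dx=-5,dy=+3->D; (4,6):dx=-8,dy=-3->C; (4,7):dx=-3,dy=+1->D; (4,8):dx=-9,dy=+12->D
  (4,9):dx=-7,dy=+14->D; (4,10):dx=-4,dy=+8->D; (5,6):dx=-3,dy=-6->C; (5,7):dx=+2,dy=-2->D
  (5,8):dx=-4,dy=+9->D; (5,9):dx=-2,dy=+11->D; (5,10):dx=+1,dy=+5->C; (6,7):dx=+5,dy=+4->C
  (6,8):dx=-1,dy=+15->D; (6,9):dx=+1,dy=+17->C; (6,10):dx=+4,dy=+11->C; (7,8):dx=-6,dy=+11->D
  (7,9):dx=-4,dy=+13->D; (7,10):dx=-1,dy=+7->D; (8,9):dx=+2,dy=+2->C; (8,10):dx=+5,dy=-4->D
  (9,10):dx=+3,dy=-6->D
Step 2: C = 21, D = 24, total pairs = 45.
Step 3: tau = (C - D)/(n(n-1)/2) = (21 - 24)/45 = -0.066667.
Step 4: Exact two-sided p-value (enumerate n! = 3628800 permutations of y under H0): p = 0.861801.
Step 5: alpha = 0.05. fail to reject H0.

tau_b = -0.0667 (C=21, D=24), p = 0.861801, fail to reject H0.


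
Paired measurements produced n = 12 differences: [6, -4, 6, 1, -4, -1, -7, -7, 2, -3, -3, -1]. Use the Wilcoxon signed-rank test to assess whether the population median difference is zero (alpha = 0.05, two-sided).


Step 1: Drop any zero differences (none here) and take |d_i|.
|d| = [6, 4, 6, 1, 4, 1, 7, 7, 2, 3, 3, 1]
Step 2: Midrank |d_i| (ties get averaged ranks).
ranks: |6|->9.5, |4|->7.5, |6|->9.5, |1|->2, |4|->7.5, |1|->2, |7|->11.5, |7|->11.5, |2|->4, |3|->5.5, |3|->5.5, |1|->2
Step 3: Attach original signs; sum ranks with positive sign and with negative sign.
W+ = 9.5 + 9.5 + 2 + 4 = 25
W- = 7.5 + 7.5 + 2 + 11.5 + 11.5 + 5.5 + 5.5 + 2 = 53
(Check: W+ + W- = 78 should equal n(n+1)/2 = 78.)
Step 4: Test statistic W = min(W+, W-) = 25.
Step 5: Ties in |d|, so use the tie-corrected normal approximation.
        E[W] = n(n+1)/4 = 12*13/4 = 39.
        Tie groups: |d|=1 (t=3), |d|=3 (t=2), |d|=4 (t=2), |d|=6 (t=2), |d|=7 (t=2); sum(t^3 - t) = 48.
        Var[W] = n(n+1)(2n+1)/24 - sum(t^3-t)/48 = 3900/24 - 48/48 = 161.5.
        z = (W - E[W]) / sqrt(Var[W]) = (25 - 39) / 12.7083 = -1.1016.
        Two-sided p = 2*Phi(z) = 0.270616.
Step 6: alpha = 0.05. fail to reject H0.

W+ = 25, W- = 53, W = min = 25, p = 0.270616, fail to reject H0.


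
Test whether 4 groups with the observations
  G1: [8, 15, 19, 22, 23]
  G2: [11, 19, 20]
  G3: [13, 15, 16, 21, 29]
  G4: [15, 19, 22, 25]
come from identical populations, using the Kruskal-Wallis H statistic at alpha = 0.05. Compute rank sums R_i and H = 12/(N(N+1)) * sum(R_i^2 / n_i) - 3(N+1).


Step 1: Combine all N = 17 observations and assign midranks.
sorted (value, group, rank): (8,G1,1), (11,G2,2), (13,G3,3), (15,G1,5), (15,G3,5), (15,G4,5), (16,G3,7), (19,G1,9), (19,G2,9), (19,G4,9), (20,G2,11), (21,G3,12), (22,G1,13.5), (22,G4,13.5), (23,G1,15), (25,G4,16), (29,G3,17)
Step 2: Sum ranks within each group.
R_1 = 43.5 (n_1 = 5)
R_2 = 22 (n_2 = 3)
R_3 = 44 (n_3 = 5)
R_4 = 43.5 (n_4 = 4)
Step 3: H = 12/(N(N+1)) * sum(R_i^2/n_i) - 3(N+1)
     = 12/(17*18) * (43.5^2/5 + 22^2/3 + 44^2/5 + 43.5^2/4) - 3*18
     = 0.039216 * 1400.05 - 54
     = 0.903758.
Step 4: Ties present; correction factor C = 1 - 54/(17^3 - 17) = 0.988971. Corrected H = 0.903758 / 0.988971 = 0.913837.
Step 5: Under H0, H ~ chi^2(3); p-value = 0.822087.
Step 6: alpha = 0.05. fail to reject H0.

H = 0.9138, df = 3, p = 0.822087, fail to reject H0.


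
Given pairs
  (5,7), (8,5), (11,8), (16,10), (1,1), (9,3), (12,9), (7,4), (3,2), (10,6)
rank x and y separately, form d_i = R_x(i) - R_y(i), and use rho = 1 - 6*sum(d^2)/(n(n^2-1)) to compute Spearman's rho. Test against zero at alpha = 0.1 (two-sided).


Step 1: Rank x and y separately (midranks; no ties here).
rank(x): 5->3, 8->5, 11->8, 16->10, 1->1, 9->6, 12->9, 7->4, 3->2, 10->7
rank(y): 7->7, 5->5, 8->8, 10->10, 1->1, 3->3, 9->9, 4->4, 2->2, 6->6
Step 2: d_i = R_x(i) - R_y(i); compute d_i^2.
  (3-7)^2=16, (5-5)^2=0, (8-8)^2=0, (10-10)^2=0, (1-1)^2=0, (6-3)^2=9, (9-9)^2=0, (4-4)^2=0, (2-2)^2=0, (7-6)^2=1
sum(d^2) = 26.
Step 3: rho = 1 - 6*26 / (10*(10^2 - 1)) = 1 - 156/990 = 0.842424.
Step 4: Under H0, t = rho * sqrt((n-2)/(1-rho^2)) = 4.4222 ~ t(8).
Step 5: Two-sided p-value from the t-distribution with 8 df = 0.002220.
Step 6: alpha = 0.1. reject H0.

rho = 0.8424, p = 0.002220, reject H0 at alpha = 0.1.
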